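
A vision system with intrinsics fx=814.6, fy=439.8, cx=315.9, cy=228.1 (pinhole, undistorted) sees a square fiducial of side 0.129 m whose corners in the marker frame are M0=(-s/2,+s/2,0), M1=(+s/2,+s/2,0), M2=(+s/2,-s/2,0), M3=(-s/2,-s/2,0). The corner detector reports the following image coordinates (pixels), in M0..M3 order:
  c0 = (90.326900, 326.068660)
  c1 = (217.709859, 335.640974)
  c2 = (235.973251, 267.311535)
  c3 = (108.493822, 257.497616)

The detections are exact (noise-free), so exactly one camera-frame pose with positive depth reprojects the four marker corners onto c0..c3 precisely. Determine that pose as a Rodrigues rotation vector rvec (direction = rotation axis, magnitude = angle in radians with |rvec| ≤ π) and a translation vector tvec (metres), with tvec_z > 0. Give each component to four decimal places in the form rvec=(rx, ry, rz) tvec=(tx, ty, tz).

rvec=(0.0094, -0.0207, 0.1439) tvec=(-0.1535, 0.1277, 0.8192)

Intrinsics K: fx=814.6, fy=439.8, cx=315.9, cy=228.1
Marker side s = 0.129 m; corners in marker frame (Z=0):
  M0 = (-0.0645, +0.0645, 0)
  M1 = (+0.0645, +0.0645, 0)
  M2 = (+0.0645, -0.0645, 0)
  M3 = (-0.0645, -0.0645, 0)
Detected image corners:
  c0 = (90.326900, 326.068660) px
  c1 = (217.709859, 335.640974) px
  c2 = (235.973251, 267.311535) px
  c3 = (108.493822, 257.497616) px
Planar DLT: solve 8×8 A·h = b for H (H[2,2]=1):
  H  [+992.08044 -139.63974 +163.22720]
  H  [+82.85347 +533.46382 +296.65899]
  H  [+0.02600 +0.00959 +1.00000]
B = K⁻¹H; ‖b₁‖=1.220665, ‖b₂‖=1.220665; λ = 2/(‖b₁‖+‖b₂‖) = 0.819225, sign → tz>0 ⇒ λ=+0.819225
r₁ = λ·B[:,0] = (+0.98945,+0.14328,+0.02130); r₂ = λ·B[:,1] = (-0.14348,+0.98962,+0.00785)
r₃ = r₁×r₂ = (-0.01996,-0.01083,+0.99974); SVD([r₁ r₂ r₃]) → R = UVᵀ:
  R  [+0.98945 -0.14348 -0.01996]
  R  [+0.14328 +0.98962 -0.01083]
  R  [+0.02130 +0.00785 +0.99974]
t = (-0.15354, +0.12771, +0.81923) m
tr R = 2.978817; θ = arccos((tr R − 1)/2) = 0.145673 rad = 8.346°
axis k = ((R−Rᵀ)₃₂, (R−Rᵀ)₁₃, (R−Rᵀ)₂₁) / (2 sinθ) = (+0.064341, -0.142122, +0.987756)
rvec = θ·k = (+0.009373, -0.020703, +0.143889)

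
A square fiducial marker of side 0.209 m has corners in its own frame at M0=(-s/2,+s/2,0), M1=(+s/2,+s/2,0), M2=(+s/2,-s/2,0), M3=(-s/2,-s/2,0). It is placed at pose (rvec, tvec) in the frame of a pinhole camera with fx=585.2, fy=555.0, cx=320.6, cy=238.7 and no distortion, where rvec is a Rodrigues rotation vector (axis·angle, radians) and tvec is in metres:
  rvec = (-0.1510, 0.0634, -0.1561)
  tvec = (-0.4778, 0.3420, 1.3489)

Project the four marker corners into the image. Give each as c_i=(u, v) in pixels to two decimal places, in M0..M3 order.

Intrinsics K: fx=585.2, fy=555.0, cx=320.6, cy=238.7
Marker side s = 0.209 m; corners in marker frame (Z=0):
  M0 = (-0.1045, +0.1045, 0)
  M1 = (+0.1045, +0.1045, 0)
  M2 = (+0.1045, -0.1045, 0)
  M3 = (-0.1045, -0.1045, 0)
rvec = (-0.1510, 0.0634, -0.1561), |rvec| = θ = 0.22625 rad = 12.963°
Rodrigues: sinθ=0.22432, 1−cosθ=0.02548; R = I + sinθ·[k]× + (1−cosθ)·[k]×²:
    [+0.98587 +0.15001 +0.07460]
    [-0.15954 +0.97652 +0.14479]
    [-0.05113 -0.15464 +0.98665]
t = (-0.4778, 0.3420, 1.3489) m
M0: Pc = R·M0+t = (-0.56515, +0.46072, +1.33808); u = 585.2·(-0.56515)/1.33808 + 320.6 = 73.4371, v = 555.0·(+0.46072)/1.33808 + 238.7 = 429.7931
M1: Pc = R·M1+t = (-0.35910, +0.42737, +1.32740); u = 585.2·(-0.35910)/1.32740 + 320.6 = 162.2856, v = 555.0·(+0.42737)/1.32740 + 238.7 = 417.3901
M2: Pc = R·M2+t = (-0.39045, +0.22328, +1.35972); u = 585.2·(-0.39045)/1.35972 + 320.6 = 152.5557, v = 555.0·(+0.22328)/1.35972 + 238.7 = 329.8378
M3: Pc = R·M3+t = (-0.59650, +0.25663, +1.37040); u = 585.2·(-0.59650)/1.37040 + 320.6 = 65.8785, v = 555.0·(+0.25663)/1.37040 + 238.7 = 342.6310

c0=(73.44, 429.79) c1=(162.29, 417.39) c2=(152.56, 329.84) c3=(65.88, 342.63)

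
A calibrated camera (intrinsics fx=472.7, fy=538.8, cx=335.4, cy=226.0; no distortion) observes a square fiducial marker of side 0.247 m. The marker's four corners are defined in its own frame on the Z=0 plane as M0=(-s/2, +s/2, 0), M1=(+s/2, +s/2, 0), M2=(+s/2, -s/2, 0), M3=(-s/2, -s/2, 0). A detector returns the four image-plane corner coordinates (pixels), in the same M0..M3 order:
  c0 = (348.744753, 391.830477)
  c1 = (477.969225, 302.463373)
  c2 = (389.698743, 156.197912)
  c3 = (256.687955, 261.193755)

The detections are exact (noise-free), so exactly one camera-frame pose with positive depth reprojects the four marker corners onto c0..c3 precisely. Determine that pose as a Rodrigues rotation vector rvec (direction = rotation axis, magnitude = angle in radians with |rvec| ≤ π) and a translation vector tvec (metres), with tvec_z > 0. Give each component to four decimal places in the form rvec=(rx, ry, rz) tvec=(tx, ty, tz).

Intrinsics K: fx=472.7, fy=538.8, cx=335.4, cy=226.0
Marker side s = 0.247 m; corners in marker frame (Z=0):
  M0 = (-0.1235, +0.1235, 0)
  M1 = (+0.1235, +0.1235, 0)
  M2 = (+0.1235, -0.1235, 0)
  M3 = (-0.1235, -0.1235, 0)
Detected image corners:
  c0 = (348.744753, 391.830477) px
  c1 = (477.969225, 302.463373) px
  c2 = (389.698743, 156.197912) px
  c3 = (256.687955, 261.193755) px
Planar DLT: solve 8×8 A·h = b for H (H[2,2]=1):
  H  [+437.43272 +472.37319 +367.84678]
  H  [-462.59417 +640.36552 +281.92521]
  H  [-0.25289 +0.29081 +1.00000]
B = K⁻¹H; ‖b₁‖=1.360454, ‖b₂‖=1.360454; λ = 2/(‖b₁‖+‖b₂‖) = 0.735049, sign → tz>0 ⇒ λ=+0.735049
r₁ = λ·B[:,0] = (+0.81210,-0.55312,-0.18589); r₂ = λ·B[:,1] = (+0.58287,+0.78395,+0.21376)
r₃ = r₁×r₂ = (+0.02749,-0.28194,+0.95904); SVD([r₁ r₂ r₃]) → R = UVᵀ:
  R  [+0.81210 +0.58287 +0.02749]
  R  [-0.55312 +0.78395 -0.28194]
  R  [-0.18589 +0.21376 +0.95904]
t = (+0.05045, +0.07630, +0.73505) m
tr R = 2.555085; θ = arccos((tr R − 1)/2) = 0.680048 rad = 38.964°
axis k = ((R−Rᵀ)₃₂, (R−Rᵀ)₁₃, (R−Rᵀ)₂₁) / (2 sinθ) = (+0.394147, +0.169660, -0.903252)
rvec = θ·k = (+0.268039, +0.115377, -0.614255)

rvec=(0.2680, 0.1154, -0.6143) tvec=(0.0505, 0.0763, 0.7350)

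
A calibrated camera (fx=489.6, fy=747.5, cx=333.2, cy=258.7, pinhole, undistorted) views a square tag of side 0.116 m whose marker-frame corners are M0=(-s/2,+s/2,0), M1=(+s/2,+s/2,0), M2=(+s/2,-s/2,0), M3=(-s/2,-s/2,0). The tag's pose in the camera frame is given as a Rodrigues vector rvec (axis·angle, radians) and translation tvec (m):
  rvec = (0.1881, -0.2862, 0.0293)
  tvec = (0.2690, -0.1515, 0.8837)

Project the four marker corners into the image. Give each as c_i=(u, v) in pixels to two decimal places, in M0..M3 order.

Intrinsics K: fx=489.6, fy=747.5, cx=333.2, cy=258.7
Marker side s = 0.116 m; corners in marker frame (Z=0):
  M0 = (-0.0580, +0.0580, 0)
  M1 = (+0.0580, +0.0580, 0)
  M2 = (+0.0580, -0.0580, 0)
  M3 = (-0.0580, -0.0580, 0)
rvec = (0.1881, -0.2862, 0.0293), |rvec| = θ = 0.34373 rad = 19.694°
Rodrigues: sinθ=0.33700, 1−cosθ=0.05850; R = I + sinθ·[k]× + (1−cosθ)·[k]×²:
    [+0.95902 -0.05538 -0.27787]
    [+0.00207 +0.98206 -0.18857]
    [+0.28333 +0.18027 +0.94193]
t = (0.2690, -0.1515, 0.8837) m
M0: Pc = R·M0+t = (+0.21016, -0.09466, +0.87772); u = 489.6·(+0.21016)/0.87772 + 333.2 = 450.4314, v = 747.5·(-0.09466)/0.87772 + 258.7 = 178.0834
M1: Pc = R·M1+t = (+0.32141, -0.09442, +0.91059); u = 489.6·(+0.32141)/0.91059 + 333.2 = 506.0146, v = 747.5·(-0.09442)/0.91059 + 258.7 = 181.1905
M2: Pc = R·M2+t = (+0.32784, -0.20834, +0.88968); u = 489.6·(+0.32784)/0.88968 + 333.2 = 513.6116, v = 747.5·(-0.20834)/0.88968 + 258.7 = 83.6551
M3: Pc = R·M3+t = (+0.21659, -0.20858, +0.85681); u = 489.6·(+0.21659)/0.85681 + 333.2 = 456.9633, v = 747.5·(-0.20858)/0.85681 + 258.7 = 76.7309

c0=(450.43, 178.08) c1=(506.01, 181.19) c2=(513.61, 83.66) c3=(456.96, 76.73)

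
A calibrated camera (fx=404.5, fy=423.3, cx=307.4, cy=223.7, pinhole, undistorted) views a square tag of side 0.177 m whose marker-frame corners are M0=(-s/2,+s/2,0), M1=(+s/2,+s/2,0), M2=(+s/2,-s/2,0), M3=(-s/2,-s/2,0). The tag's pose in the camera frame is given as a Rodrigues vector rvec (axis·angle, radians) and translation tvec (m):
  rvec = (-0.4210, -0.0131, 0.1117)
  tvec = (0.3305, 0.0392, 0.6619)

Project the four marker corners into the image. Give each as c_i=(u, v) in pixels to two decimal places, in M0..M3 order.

Intrinsics K: fx=404.5, fy=423.3, cx=307.4, cy=223.7
Marker side s = 0.177 m; corners in marker frame (Z=0):
  M0 = (-0.0885, +0.0885, 0)
  M1 = (+0.0885, +0.0885, 0)
  M2 = (+0.0885, -0.0885, 0)
  M3 = (-0.0885, -0.0885, 0)
rvec = (-0.4210, -0.0131, 0.1117), |rvec| = θ = 0.43576 rad = 24.967°
Rodrigues: sinθ=0.42210, 1−cosθ=0.09345; R = I + sinθ·[k]× + (1−cosθ)·[k]×²:
    [+0.99378 -0.10548 -0.03583]
    [+0.11091 +0.90663 +0.40708]
    [-0.01045 -0.40852 +0.91269]
t = (0.3305, 0.0392, 0.6619) m
M0: Pc = R·M0+t = (+0.23322, +0.10962, +0.62667); u = 404.5·(+0.23322)/0.62667 + 307.4 = 457.9346, v = 423.3·(+0.10962)/0.62667 + 223.7 = 297.7463
M1: Pc = R·M1+t = (+0.40911, +0.12925, +0.62482); u = 404.5·(+0.40911)/0.62482 + 307.4 = 572.2544, v = 423.3·(+0.12925)/0.62482 + 223.7 = 311.2654
M2: Pc = R·M2+t = (+0.42778, -0.03122, +0.69713); u = 404.5·(+0.42778)/0.69713 + 307.4 = 555.6163, v = 423.3·(-0.03122)/0.69713 + 223.7 = 204.7423
M3: Pc = R·M3+t = (+0.25189, -0.05085, +0.69898); u = 404.5·(+0.25189)/0.69898 + 307.4 = 453.1668, v = 423.3·(-0.05085)/0.69898 + 223.7 = 192.9037

c0=(457.93, 297.75) c1=(572.25, 311.27) c2=(555.62, 204.74) c3=(453.17, 192.90)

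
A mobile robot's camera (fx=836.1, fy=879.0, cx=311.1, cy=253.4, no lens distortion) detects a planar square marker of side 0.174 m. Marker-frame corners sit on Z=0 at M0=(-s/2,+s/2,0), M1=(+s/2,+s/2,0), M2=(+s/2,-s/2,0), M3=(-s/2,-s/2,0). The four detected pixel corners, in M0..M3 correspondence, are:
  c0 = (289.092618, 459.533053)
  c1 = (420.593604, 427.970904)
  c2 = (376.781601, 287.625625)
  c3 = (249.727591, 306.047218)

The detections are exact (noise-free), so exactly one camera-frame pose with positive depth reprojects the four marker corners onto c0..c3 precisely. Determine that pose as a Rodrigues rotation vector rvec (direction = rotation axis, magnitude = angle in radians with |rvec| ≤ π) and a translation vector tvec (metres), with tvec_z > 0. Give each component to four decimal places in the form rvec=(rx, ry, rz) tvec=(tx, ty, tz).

rvec=(-0.4082, -0.4381, -0.1996) tvec=(0.0293, 0.1281, 0.9858)

Intrinsics K: fx=836.1, fy=879.0, cx=311.1, cy=253.4
Marker side s = 0.174 m; corners in marker frame (Z=0):
  M0 = (-0.0870, +0.0870, 0)
  M1 = (+0.0870, +0.0870, 0)
  M2 = (+0.0870, -0.0870, 0)
  M3 = (-0.0870, -0.0870, 0)
Detected image corners:
  c0 = (289.092618, 459.533053) px
  c1 = (420.593604, 427.970904) px
  c2 = (376.781601, 287.625625) px
  c3 = (249.727591, 306.047218) px
Planar DLT: solve 8×8 A·h = b for H (H[2,2]=1):
  H  [+894.74531 +124.53368 +335.98757]
  H  [+26.16242 +715.38233 +367.59916]
  H  [+0.45548 -0.34422 +1.00000]
B = K⁻¹H; ‖b₁‖=1.014382, ‖b₂‖=1.014382; λ = 2/(‖b₁‖+‖b₂‖) = 0.985822, sign → tz>0 ⇒ λ=+0.985822
r₁ = λ·B[:,0] = (+0.88789,-0.10010,+0.44903); r₂ = λ·B[:,1] = (+0.27310,+0.90015,-0.33934)
r₃ = r₁×r₂ = (-0.37022,+0.42393,+0.82657); SVD([r₁ r₂ r₃]) → R = UVᵀ:
  R  [+0.88789 +0.27310 -0.37022]
  R  [-0.10010 +0.90015 +0.42393]
  R  [+0.44903 -0.33934 +0.82657]
t = (+0.02934, +0.12808, +0.98582) m
tr R = 2.614613; θ = arccos((tr R − 1)/2) = 0.631223 rad = 36.166°
axis k = ((R−Rᵀ)₃₂, (R−Rᵀ)₁₃, (R−Rᵀ)₂₁) / (2 sinθ) = (-0.646694, -0.694120, -0.316202)
rvec = θ·k = (-0.408208, -0.438145, -0.199594)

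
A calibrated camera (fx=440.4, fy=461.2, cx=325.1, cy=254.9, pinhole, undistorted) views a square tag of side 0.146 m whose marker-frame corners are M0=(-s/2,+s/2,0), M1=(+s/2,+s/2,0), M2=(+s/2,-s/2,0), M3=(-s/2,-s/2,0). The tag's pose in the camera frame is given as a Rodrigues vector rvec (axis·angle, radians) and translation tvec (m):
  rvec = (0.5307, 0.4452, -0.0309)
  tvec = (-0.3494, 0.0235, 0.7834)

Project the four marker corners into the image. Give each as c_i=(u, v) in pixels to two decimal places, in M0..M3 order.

Intrinsics K: fx=440.4, fy=461.2, cx=325.1, cy=254.9
Marker side s = 0.146 m; corners in marker frame (Z=0):
  M0 = (-0.0730, +0.0730, 0)
  M1 = (+0.0730, +0.0730, 0)
  M2 = (+0.0730, -0.0730, 0)
  M3 = (-0.0730, -0.0730, 0)
rvec = (0.5307, 0.4452, -0.0309), |rvec| = θ = 0.69340 rad = 39.729°
Rodrigues: sinθ=0.63915, 1−cosθ=0.23092; R = I + sinθ·[k]× + (1−cosθ)·[k]×²:
    [+0.90435 +0.14196 +0.40250]
    [+0.08499 +0.86427 -0.49579]
    [-0.41825 +0.48258 +0.76954]
t = (-0.3494, 0.0235, 0.7834) m
M0: Pc = R·M0+t = (-0.40505, +0.08039, +0.84916); u = 440.4·(-0.40505)/0.84916 + 325.1 = 115.0266, v = 461.2·(+0.08039)/0.84916 + 254.9 = 298.5604
M1: Pc = R·M1+t = (-0.27302, +0.09280, +0.78810); u = 440.4·(-0.27302)/0.78810 + 325.1 = 172.5325, v = 461.2·(+0.09280)/0.78810 + 254.9 = 309.2052
M2: Pc = R·M2+t = (-0.29375, -0.03339, +0.71764); u = 440.4·(-0.29375)/0.71764 + 325.1 = 144.8347, v = 461.2·(-0.03339)/0.71764 + 254.9 = 233.4432
M3: Pc = R·M3+t = (-0.42578, -0.04580, +0.77870); u = 440.4·(-0.42578)/0.77870 + 325.1 = 84.2978, v = 461.2·(-0.04580)/0.77870 + 254.9 = 227.7763

c0=(115.03, 298.56) c1=(172.53, 309.21) c2=(144.83, 233.44) c3=(84.30, 227.78)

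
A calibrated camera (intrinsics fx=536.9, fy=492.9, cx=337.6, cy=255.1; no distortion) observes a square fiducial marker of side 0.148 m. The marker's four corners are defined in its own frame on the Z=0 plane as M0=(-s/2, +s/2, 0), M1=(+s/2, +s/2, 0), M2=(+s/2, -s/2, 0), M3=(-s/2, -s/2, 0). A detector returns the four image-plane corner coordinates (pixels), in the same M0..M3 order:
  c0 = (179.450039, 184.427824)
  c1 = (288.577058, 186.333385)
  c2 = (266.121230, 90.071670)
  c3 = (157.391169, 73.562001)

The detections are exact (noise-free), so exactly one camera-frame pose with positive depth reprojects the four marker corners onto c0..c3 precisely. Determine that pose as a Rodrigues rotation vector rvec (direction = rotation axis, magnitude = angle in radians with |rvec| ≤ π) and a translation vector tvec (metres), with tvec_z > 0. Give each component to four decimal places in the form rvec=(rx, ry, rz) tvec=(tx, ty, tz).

Intrinsics K: fx=536.9, fy=492.9, cx=337.6, cy=255.1
Marker side s = 0.148 m; corners in marker frame (Z=0):
  M0 = (-0.0740, +0.0740, 0)
  M1 = (+0.0740, +0.0740, 0)
  M2 = (+0.0740, -0.0740, 0)
  M3 = (-0.0740, -0.0740, 0)
Detected image corners:
  c0 = (179.450039, 184.427824) px
  c1 = (288.577058, 186.333385) px
  c2 = (266.121230, 90.071670) px
  c3 = (157.391169, 73.562001) px
Planar DLT: solve 8×8 A·h = b for H (H[2,2]=1):
  H  [+952.77431 +100.69868 +226.62112]
  H  [+192.97624 +666.36229 +133.07418]
  H  [+0.97267 -0.22337 +1.00000]
B = K⁻¹H; ‖b₁‖=1.520235, ‖b₂‖=1.520235; λ = 2/(‖b₁‖+‖b₂‖) = 0.657793, sign → tz>0 ⇒ λ=+0.657793
r₁ = λ·B[:,0] = (+0.76500,-0.07360,+0.63981); r₂ = λ·B[:,1] = (+0.21576,+0.96533,-0.14693)
r₃ = r₁×r₂ = (-0.60682,+0.25045,+0.75435); SVD([r₁ r₂ r₃]) → R = UVᵀ:
  R  [+0.76500 +0.21576 -0.60682]
  R  [-0.07360 +0.96533 +0.25045]
  R  [+0.63981 -0.14693 +0.75435]
t = (-0.13597, -0.16285, +0.65779) m
tr R = 2.484680; θ = arccos((tr R − 1)/2) = 0.734240 rad = 42.069°
axis k = ((R−Rᵀ)₃₂, (R−Rᵀ)₁₃, (R−Rᵀ)₂₁) / (2 sinθ) = (-0.296540, -0.930288, -0.215935)
rvec = θ·k = (-0.217732, -0.683055, -0.158548)

rvec=(-0.2177, -0.6831, -0.1585) tvec=(-0.1360, -0.1628, 0.6578)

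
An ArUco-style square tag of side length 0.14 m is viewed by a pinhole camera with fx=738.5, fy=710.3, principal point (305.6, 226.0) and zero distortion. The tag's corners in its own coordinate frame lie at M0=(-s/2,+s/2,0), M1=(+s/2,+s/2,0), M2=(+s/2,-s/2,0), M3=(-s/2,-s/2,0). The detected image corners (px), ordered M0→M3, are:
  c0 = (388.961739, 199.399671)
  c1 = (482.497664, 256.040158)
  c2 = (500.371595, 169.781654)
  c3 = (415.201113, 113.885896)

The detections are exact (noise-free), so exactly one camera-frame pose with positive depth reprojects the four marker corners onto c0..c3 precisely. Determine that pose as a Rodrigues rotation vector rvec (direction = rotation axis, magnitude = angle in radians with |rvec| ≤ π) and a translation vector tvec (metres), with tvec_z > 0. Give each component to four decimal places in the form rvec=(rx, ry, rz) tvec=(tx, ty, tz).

Intrinsics K: fx=738.5, fy=710.3, cx=305.6, cy=226.0
Marker side s = 0.14 m; corners in marker frame (Z=0):
  M0 = (-0.0700, +0.0700, 0)
  M1 = (+0.0700, +0.0700, 0)
  M2 = (+0.0700, -0.0700, 0)
  M3 = (-0.0700, -0.0700, 0)
Detected image corners:
  c0 = (388.961739, 199.399671) px
  c1 = (482.497664, 256.040158) px
  c2 = (500.371595, 169.781654) px
  c3 = (415.201113, 113.885896) px
Planar DLT: solve 8×8 A·h = b for H (H[2,2]=1):
  H  [+781.67176 -419.92029 +448.22525]
  H  [+461.63865 +504.73658 +183.64462]
  H  [+0.32381 -0.58880 +1.00000]
B = K⁻¹H; ‖b₁‖=1.121862, ‖b₂‖=1.121862; λ = 2/(‖b₁‖+‖b₂‖) = 0.891376, sign → tz>0 ⇒ λ=+0.891376
r₁ = λ·B[:,0] = (+0.82404,+0.48749,+0.28864); r₂ = λ·B[:,1] = (-0.28966,+0.80040,-0.52484)
r₃ = r₁×r₂ = (-0.48688,+0.34888,+0.80077); SVD([r₁ r₂ r₃]) → R = UVᵀ:
  R  [+0.82404 -0.28966 -0.48688]
  R  [+0.48749 +0.80040 +0.34888]
  R  [+0.28864 -0.52484 +0.80077]
t = (+0.17215, -0.05315, +0.89138) m
tr R = 2.425210; θ = arccos((tr R − 1)/2) = 0.777592 rad = 44.553°
axis k = ((R−Rᵀ)₃₂, (R−Rᵀ)₁₃, (R−Rᵀ)₂₁) / (2 sinθ) = (-0.622695, -0.552705, +0.553867)
rvec = θ·k = (-0.484202, -0.429779, +0.430683)

rvec=(-0.4842, -0.4298, 0.4307) tvec=(0.1721, -0.0532, 0.8914)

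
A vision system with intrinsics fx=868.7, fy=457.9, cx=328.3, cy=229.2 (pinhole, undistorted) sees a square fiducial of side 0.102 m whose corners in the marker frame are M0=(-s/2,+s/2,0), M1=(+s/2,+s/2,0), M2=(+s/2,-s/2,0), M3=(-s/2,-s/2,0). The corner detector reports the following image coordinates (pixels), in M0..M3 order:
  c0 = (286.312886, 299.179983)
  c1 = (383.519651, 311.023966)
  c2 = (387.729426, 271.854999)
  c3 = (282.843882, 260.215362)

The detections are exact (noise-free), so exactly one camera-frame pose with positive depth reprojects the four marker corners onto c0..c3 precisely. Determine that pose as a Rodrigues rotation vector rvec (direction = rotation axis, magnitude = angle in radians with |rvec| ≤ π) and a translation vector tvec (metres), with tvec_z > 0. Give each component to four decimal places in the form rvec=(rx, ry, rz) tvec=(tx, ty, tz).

Intrinsics K: fx=868.7, fy=457.9, cx=328.3, cy=229.2
Marker side s = 0.102 m; corners in marker frame (Z=0):
  M0 = (-0.0510, +0.0510, 0)
  M1 = (+0.0510, +0.0510, 0)
  M2 = (+0.0510, -0.0510, 0)
  M3 = (-0.0510, -0.0510, 0)
Detected image corners:
  c0 = (286.312886, 299.179983) px
  c1 = (383.519651, 311.023966) px
  c2 = (387.729426, 271.854999) px
  c3 = (282.843882, 260.215362) px
Planar DLT: solve 8×8 A·h = b for H (H[2,2]=1):
  H  [+897.10031 +246.21858 +334.38610]
  H  [+36.65049 +595.46238 +286.22746]
  H  [-0.27490 +0.74402 +1.00000]
B = K⁻¹H; ‖b₁‖=1.189438, ‖b₂‖=1.189438; λ = 2/(‖b₁‖+‖b₂‖) = 0.840733, sign → tz>0 ⇒ λ=+0.840733
r₁ = λ·B[:,0] = (+0.95556,+0.18298,-0.23112); r₂ = λ·B[:,1] = (+0.00189,+0.78020,+0.62552)
r₃ = r₁×r₂ = (+0.29478,-0.59816,+0.74519); SVD([r₁ r₂ r₃]) → R = UVᵀ:
  R  [+0.95556 +0.00189 +0.29478]
  R  [+0.18298 +0.78020 -0.59816]
  R  [-0.23112 +0.62552 +0.74519]
t = (+0.00589, +0.10471, +0.84073) m
tr R = 2.480957; θ = arccos((tr R − 1)/2) = 0.737014 rad = 42.228°
axis k = ((R−Rᵀ)₃₂, (R−Rᵀ)₁₃, (R−Rᵀ)₂₁) / (2 sinθ) = (+0.910372, +0.391245, +0.134719)
rvec = θ·k = (+0.670958, +0.288353, +0.099290)

rvec=(0.6710, 0.2884, 0.0993) tvec=(0.0059, 0.1047, 0.8407)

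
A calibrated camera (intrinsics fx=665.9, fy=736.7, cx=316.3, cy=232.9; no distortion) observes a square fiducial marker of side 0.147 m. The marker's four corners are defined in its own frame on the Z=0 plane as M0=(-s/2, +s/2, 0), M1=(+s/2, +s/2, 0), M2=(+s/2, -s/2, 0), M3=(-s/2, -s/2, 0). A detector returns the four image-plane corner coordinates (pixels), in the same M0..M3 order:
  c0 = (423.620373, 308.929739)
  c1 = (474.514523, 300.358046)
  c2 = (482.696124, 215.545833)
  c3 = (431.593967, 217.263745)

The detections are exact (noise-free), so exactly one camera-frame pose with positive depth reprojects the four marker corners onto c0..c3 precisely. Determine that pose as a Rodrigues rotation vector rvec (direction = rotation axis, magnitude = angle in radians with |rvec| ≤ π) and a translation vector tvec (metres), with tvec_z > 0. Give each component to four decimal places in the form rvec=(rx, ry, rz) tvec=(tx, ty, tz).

rvec=(0.1562, -0.7044, 0.0210) tvec=(0.2500, 0.0457, 1.2083)

Intrinsics K: fx=665.9, fy=736.7, cx=316.3, cy=232.9
Marker side s = 0.147 m; corners in marker frame (Z=0):
  M0 = (-0.0735, +0.0735, 0)
  M1 = (+0.0735, +0.0735, 0)
  M2 = (+0.0735, -0.0735, 0)
  M3 = (-0.0735, -0.0735, 0)
Detected image corners:
  c0 = (423.620373, 308.929739) px
  c1 = (474.514523, 300.358046) px
  c2 = (482.696124, 215.545833) px
  c3 = (431.593967, 217.263745) px
Planar DLT: solve 8×8 A·h = b for H (H[2,2]=1):
  H  [+589.30709 -4.01377 +454.07544]
  H  [+104.17470 +628.65221 +260.78793]
  H  [+0.53494 +0.11248 +1.00000]
B = K⁻¹H; ‖b₁‖=0.827614, ‖b₂‖=0.827614; λ = 2/(‖b₁‖+‖b₂‖) = 1.208292, sign → tz>0 ⇒ λ=+1.208292
r₁ = λ·B[:,0] = (+0.76229,-0.03348,+0.64637); r₂ = λ·B[:,1] = (-0.07184,+0.98811,+0.13590)
r₃ = r₁×r₂ = (-0.64324,-0.15003,+0.75082); SVD([r₁ r₂ r₃]) → R = UVᵀ:
  R  [+0.76229 -0.07184 -0.64324]
  R  [-0.03348 +0.98811 -0.15003]
  R  [+0.64637 +0.13590 +0.75082]
t = (+0.25000, +0.04574, +1.20829) m
tr R = 2.501228; θ = arccos((tr R − 1)/2) = 0.721806 rad = 41.356°
axis k = ((R−Rᵀ)₃₂, (R−Rᵀ)₁₃, (R−Rᵀ)₂₁) / (2 sinθ) = (+0.216375, -0.975879, +0.029025)
rvec = θ·k = (+0.156181, -0.704395, +0.020950)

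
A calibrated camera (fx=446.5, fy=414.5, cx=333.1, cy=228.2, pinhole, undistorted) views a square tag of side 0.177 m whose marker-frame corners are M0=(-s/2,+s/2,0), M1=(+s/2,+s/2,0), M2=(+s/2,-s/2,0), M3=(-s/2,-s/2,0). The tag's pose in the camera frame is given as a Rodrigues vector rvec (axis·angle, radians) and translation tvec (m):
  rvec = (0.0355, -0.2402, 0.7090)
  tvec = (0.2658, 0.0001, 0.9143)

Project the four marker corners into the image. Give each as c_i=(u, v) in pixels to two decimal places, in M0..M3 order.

c0=(405.16, 233.16) c1=(464.24, 283.45) c2=(517.61, 223.59) c3=(461.52, 171.07)

Intrinsics K: fx=446.5, fy=414.5, cx=333.1, cy=228.2
Marker side s = 0.177 m; corners in marker frame (Z=0):
  M0 = (-0.0885, +0.0885, 0)
  M1 = (+0.0885, +0.0885, 0)
  M2 = (+0.0885, -0.0885, 0)
  M3 = (-0.0885, -0.0885, 0)
rvec = (0.0355, -0.2402, 0.7090), |rvec| = θ = 0.74942 rad = 42.939°
Rodrigues: sinθ=0.68122, 1−cosθ=0.26792; R = I + sinθ·[k]× + (1−cosθ)·[k]×²:
    [+0.73268 -0.64854 -0.20633]
    [+0.64040 +0.75960 -0.11351]
    [+0.23035 -0.04897 +0.97188]
t = (0.2658, 0.0001, 0.9143) m
M0: Pc = R·M0+t = (+0.14356, +0.01065, +0.88958); u = 446.5·(+0.14356)/0.88958 + 333.1 = 405.1568, v = 414.5·(+0.01065)/0.88958 + 228.2 = 233.1620
M1: Pc = R·M1+t = (+0.27325, +0.12400, +0.93035); u = 446.5·(+0.27325)/0.93035 + 333.1 = 464.2382, v = 414.5·(+0.12400)/0.93035 + 228.2 = 283.4461
M2: Pc = R·M2+t = (+0.38804, -0.01045, +0.93902); u = 446.5·(+0.38804)/0.93902 + 333.1 = 517.6106, v = 414.5·(-0.01045)/0.93902 + 228.2 = 223.5876
M3: Pc = R·M3+t = (+0.25835, -0.12380, +0.89825); u = 446.5·(+0.25835)/0.89825 + 333.1 = 461.5219, v = 414.5·(-0.12380)/0.89825 + 228.2 = 171.0717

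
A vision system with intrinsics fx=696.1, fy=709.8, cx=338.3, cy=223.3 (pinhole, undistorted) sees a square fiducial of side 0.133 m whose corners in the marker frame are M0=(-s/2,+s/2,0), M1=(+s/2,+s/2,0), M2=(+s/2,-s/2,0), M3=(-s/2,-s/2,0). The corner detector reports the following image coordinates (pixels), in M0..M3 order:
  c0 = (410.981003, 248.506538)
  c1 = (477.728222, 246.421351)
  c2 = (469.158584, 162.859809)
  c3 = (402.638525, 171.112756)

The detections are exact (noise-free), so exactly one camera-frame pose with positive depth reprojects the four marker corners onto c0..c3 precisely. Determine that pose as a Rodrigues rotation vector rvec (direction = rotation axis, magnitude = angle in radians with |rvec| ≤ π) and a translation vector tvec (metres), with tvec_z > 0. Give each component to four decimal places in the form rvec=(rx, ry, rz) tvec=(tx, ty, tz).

Intrinsics K: fx=696.1, fy=709.8, cx=338.3, cy=223.3
Marker side s = 0.133 m; corners in marker frame (Z=0):
  M0 = (-0.0665, +0.0665, 0)
  M1 = (+0.0665, +0.0665, 0)
  M2 = (+0.0665, -0.0665, 0)
  M3 = (-0.0665, -0.0665, 0)
Detected image corners:
  c0 = (410.981003, 248.506538) px
  c1 = (477.728222, 246.421351) px
  c2 = (469.158584, 162.859809) px
  c3 = (402.638525, 171.112756) px
Planar DLT: solve 8×8 A·h = b for H (H[2,2]=1):
  H  [+248.72242 +84.28132 +438.86984]
  H  [-157.57608 +613.97378 +207.44969]
  H  [-0.57321 +0.04711 +1.00000]
B = K⁻¹H; ‖b₁‖=0.857121, ‖b₂‖=0.857121; λ = 2/(‖b₁‖+‖b₂‖) = 1.166697, sign → tz>0 ⇒ λ=+1.166697
r₁ = λ·B[:,0] = (+0.74188,-0.04862,-0.66876); r₂ = λ·B[:,1] = (+0.11455,+0.99190,+0.05496)
r₃ = r₁×r₂ = (+0.66067,-0.11738,+0.74144); SVD([r₁ r₂ r₃]) → R = UVᵀ:
  R  [+0.74188 +0.11455 +0.66067]
  R  [-0.04862 +0.99190 -0.11738]
  R  [-0.66876 +0.05496 +0.74144]
t = (+0.16856, -0.02605, +1.16670) m
tr R = 2.475223; θ = arccos((tr R − 1)/2) = 0.741271 rad = 42.472°
axis k = ((R−Rᵀ)₃₂, (R−Rᵀ)₁₃, (R−Rᵀ)₂₁) / (2 sinθ) = (+0.127620, +0.984436, -0.120823)
rvec = θ·k = (+0.094601, +0.729734, -0.089562)

rvec=(0.0946, 0.7297, -0.0896) tvec=(0.1686, -0.0261, 1.1667)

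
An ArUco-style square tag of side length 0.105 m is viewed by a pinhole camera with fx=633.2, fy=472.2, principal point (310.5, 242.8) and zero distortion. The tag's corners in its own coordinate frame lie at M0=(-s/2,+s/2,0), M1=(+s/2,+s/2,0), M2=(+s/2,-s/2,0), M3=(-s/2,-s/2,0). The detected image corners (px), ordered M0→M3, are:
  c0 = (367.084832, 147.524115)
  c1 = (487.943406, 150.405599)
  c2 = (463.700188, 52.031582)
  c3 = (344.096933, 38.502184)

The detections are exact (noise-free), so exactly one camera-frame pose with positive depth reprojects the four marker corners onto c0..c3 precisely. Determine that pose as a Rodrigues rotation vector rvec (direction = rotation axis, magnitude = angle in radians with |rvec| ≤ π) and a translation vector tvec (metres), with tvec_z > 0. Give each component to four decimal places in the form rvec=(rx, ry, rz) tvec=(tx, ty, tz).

rvec=(-0.1641, -0.4620, -0.1054) tvec=(0.0770, -0.1396, 0.4508)

Intrinsics K: fx=633.2, fy=472.2, cx=310.5, cy=242.8
Marker side s = 0.105 m; corners in marker frame (Z=0):
  M0 = (-0.0525, +0.0525, 0)
  M1 = (+0.0525, +0.0525, 0)
  M2 = (+0.0525, -0.0525, 0)
  M3 = (-0.0525, -0.0525, 0)
Detected image corners:
  c0 = (367.084832, 147.524115) px
  c1 = (487.943406, 150.405599) px
  c2 = (463.700188, 52.031582) px
  c3 = (344.096933, 38.502184) px
Planar DLT: solve 8×8 A·h = b for H (H[2,2]=1):
  H  [+1561.23314 +102.12467 +418.68311]
  H  [+176.18282 +956.17605 +96.52549]
  H  [+1.00136 -0.29612 +1.00000]
B = K⁻¹H; ‖b₁‖=2.218520, ‖b₂‖=2.218520; λ = 2/(‖b₁‖+‖b₂‖) = 0.450751, sign → tz>0 ⇒ λ=+0.450751
r₁ = λ·B[:,0] = (+0.89005,-0.06391,+0.45136); r₂ = λ·B[:,1] = (+0.13815,+0.98138,-0.13348)
r₃ = r₁×r₂ = (-0.43443,+0.18116,+0.88230); SVD([r₁ r₂ r₃]) → R = UVᵀ:
  R  [+0.89005 +0.13815 -0.43443]
  R  [-0.06391 +0.98138 +0.18116]
  R  [+0.45136 -0.13348 +0.88230]
t = (+0.07701, -0.13963, +0.45075) m
tr R = 2.753727; θ = arccos((tr R − 1)/2) = 0.501498 rad = 28.734°
axis k = ((R−Rᵀ)₃₂, (R−Rᵀ)₁₃, (R−Rᵀ)₂₁) / (2 sinθ) = (-0.327240, -0.921276, -0.210152)
rvec = θ·k = (-0.164110, -0.462018, -0.105391)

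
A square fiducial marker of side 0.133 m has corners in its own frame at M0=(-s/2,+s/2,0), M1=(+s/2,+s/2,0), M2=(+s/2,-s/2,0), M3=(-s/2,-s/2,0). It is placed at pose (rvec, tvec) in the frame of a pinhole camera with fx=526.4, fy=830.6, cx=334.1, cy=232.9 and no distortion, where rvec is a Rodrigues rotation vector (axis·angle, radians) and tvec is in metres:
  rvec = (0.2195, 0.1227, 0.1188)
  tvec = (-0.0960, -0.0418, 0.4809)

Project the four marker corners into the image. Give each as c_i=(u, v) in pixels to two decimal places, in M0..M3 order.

Intrinsics K: fx=526.4, fy=830.6, cx=334.1, cy=232.9
Marker side s = 0.133 m; corners in marker frame (Z=0):
  M0 = (-0.0665, +0.0665, 0)
  M1 = (+0.0665, +0.0665, 0)
  M2 = (+0.0665, -0.0665, 0)
  M3 = (-0.0665, -0.0665, 0)
rvec = (0.2195, 0.1227, 0.1188), |rvec| = θ = 0.27812 rad = 15.935°
Rodrigues: sinθ=0.27455, 1−cosθ=0.03843; R = I + sinθ·[k]× + (1−cosθ)·[k]×²:
    [+0.98551 -0.10389 +0.13408]
    [+0.13065 +0.96905 -0.20944]
    [-0.10817 +0.22392 +0.96859]
t = (-0.0960, -0.0418, 0.4809) m
M0: Pc = R·M0+t = (-0.16845, +0.01395, +0.50298); u = 526.4·(-0.16845)/0.50298 + 334.1 = 157.8129, v = 830.6·(+0.01395)/0.50298 + 232.9 = 255.9421
M1: Pc = R·M1+t = (-0.03737, +0.03133, +0.48860); u = 526.4·(-0.03737)/0.48860 + 334.1 = 293.8359, v = 830.6·(+0.03133)/0.48860 + 232.9 = 286.1609
M2: Pc = R·M2+t = (-0.02355, -0.09755, +0.45882); u = 526.4·(-0.02355)/0.45882 + 334.1 = 307.0757, v = 830.6·(-0.09755)/0.45882 + 232.9 = 56.2976
M3: Pc = R·M3+t = (-0.15463, -0.11493, +0.47320); u = 526.4·(-0.15463)/0.47320 + 334.1 = 162.0894, v = 830.6·(-0.11493)/0.47320 + 232.9 = 31.1654

c0=(157.81, 255.94) c1=(293.84, 286.16) c2=(307.08, 56.30) c3=(162.09, 31.17)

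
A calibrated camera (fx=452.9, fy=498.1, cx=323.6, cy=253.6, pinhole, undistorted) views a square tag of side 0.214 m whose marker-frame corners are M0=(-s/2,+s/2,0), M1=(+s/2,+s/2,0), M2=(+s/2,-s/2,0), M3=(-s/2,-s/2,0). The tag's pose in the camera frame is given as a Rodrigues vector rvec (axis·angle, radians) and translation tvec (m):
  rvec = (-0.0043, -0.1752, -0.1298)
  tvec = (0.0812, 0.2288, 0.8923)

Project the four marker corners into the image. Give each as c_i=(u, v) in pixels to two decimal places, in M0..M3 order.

Intrinsics K: fx=452.9, fy=498.1, cx=323.6, cy=253.6
Marker side s = 0.214 m; corners in marker frame (Z=0):
  M0 = (-0.1070, +0.1070, 0)
  M1 = (+0.1070, +0.1070, 0)
  M2 = (+0.1070, -0.1070, 0)
  M3 = (-0.1070, -0.1070, 0)
rvec = (-0.0043, -0.1752, -0.1298), |rvec| = θ = 0.21809 rad = 12.495°
Rodrigues: sinθ=0.21636, 1−cosθ=0.02369; R = I + sinθ·[k]× + (1−cosθ)·[k]×²:
    [+0.97632 +0.12915 -0.17354]
    [-0.12840 +0.99160 +0.01559]
    [+0.17409 +0.00706 +0.98470]
t = (0.0812, 0.2288, 0.8923) m
M0: Pc = R·M0+t = (-0.00945, +0.34864, +0.87443); u = 452.9·(-0.00945)/0.87443 + 323.6 = 318.7067, v = 498.1·(+0.34864)/0.87443 + 253.6 = 452.1957
M1: Pc = R·M1+t = (+0.19949, +0.32116, +0.91168); u = 452.9·(+0.19949)/0.91168 + 323.6 = 422.6991, v = 498.1·(+0.32116)/0.91168 + 253.6 = 429.0678
M2: Pc = R·M2+t = (+0.17185, +0.10896, +0.91017); u = 452.9·(+0.17185)/0.91017 + 323.6 = 409.1110, v = 498.1·(+0.10896)/0.91017 + 253.6 = 313.2294
M3: Pc = R·M3+t = (-0.03709, +0.13644, +0.87292); u = 452.9·(-0.03709)/0.87292 + 323.6 = 304.3588, v = 498.1·(+0.13644)/0.87292 + 253.6 = 331.4533

c0=(318.71, 452.20) c1=(422.70, 429.07) c2=(409.11, 313.23) c3=(304.36, 331.45)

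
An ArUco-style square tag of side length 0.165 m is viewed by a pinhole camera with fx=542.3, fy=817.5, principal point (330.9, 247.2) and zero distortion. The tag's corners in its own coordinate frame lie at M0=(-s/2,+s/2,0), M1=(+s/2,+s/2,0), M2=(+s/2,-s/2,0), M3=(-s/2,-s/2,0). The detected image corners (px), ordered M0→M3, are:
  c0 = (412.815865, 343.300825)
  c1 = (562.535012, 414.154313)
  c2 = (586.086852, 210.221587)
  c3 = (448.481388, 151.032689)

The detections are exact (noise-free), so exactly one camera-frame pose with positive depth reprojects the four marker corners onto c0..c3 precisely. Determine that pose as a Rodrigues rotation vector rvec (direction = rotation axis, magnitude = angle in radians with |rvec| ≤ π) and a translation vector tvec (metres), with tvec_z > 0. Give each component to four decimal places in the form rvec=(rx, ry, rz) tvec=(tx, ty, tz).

rvec=(-0.3587, 0.0560, 0.3124) tvec=(0.1941, 0.0207, 0.6147)

Intrinsics K: fx=542.3, fy=817.5, cx=330.9, cy=247.2
Marker side s = 0.165 m; corners in marker frame (Z=0):
  M0 = (-0.0825, +0.0825, 0)
  M1 = (+0.0825, +0.0825, 0)
  M2 = (+0.0825, -0.0825, 0)
  M3 = (-0.0825, -0.0825, 0)
Detected image corners:
  c0 = (412.815865, 343.300825) px
  c1 = (562.535012, 414.154313) px
  c2 = (586.086852, 210.221587) px
  c3 = (448.481388, 151.032689) px
Planar DLT: solve 8×8 A·h = b for H (H[2,2]=1):
  H  [+780.01047 -455.11236 +502.09875]
  H  [+342.92756 +1046.95669 +274.72790]
  H  [-0.17715 -0.54754 +1.00000]
B = K⁻¹H; ‖b₁‖=1.626836, ‖b₂‖=1.626836; λ = 2/(‖b₁‖+‖b₂‖) = 0.614690, sign → tz>0 ⇒ λ=+0.614690
r₁ = λ·B[:,0] = (+0.95057,+0.29078,-0.10889); r₂ = λ·B[:,1] = (-0.31050,+0.88900,-0.33657)
r₃ = r₁×r₂ = (-0.00106,+0.35374,+0.93534); SVD([r₁ r₂ r₃]) → R = UVᵀ:
  R  [+0.95057 -0.31050 -0.00106]
  R  [+0.29078 +0.88900 +0.35374]
  R  [-0.10889 -0.33657 +0.93534]
t = (+0.19405, +0.02070, +0.61469) m
tr R = 2.774911; θ = arccos((tr R − 1)/2) = 0.479001 rad = 27.445°
axis k = ((R−Rᵀ)₃₂, (R−Rᵀ)₁₃, (R−Rᵀ)₂₁) / (2 sinθ) = (-0.748886, +0.116974, +0.652293)
rvec = θ·k = (-0.358718, +0.056030, +0.312450)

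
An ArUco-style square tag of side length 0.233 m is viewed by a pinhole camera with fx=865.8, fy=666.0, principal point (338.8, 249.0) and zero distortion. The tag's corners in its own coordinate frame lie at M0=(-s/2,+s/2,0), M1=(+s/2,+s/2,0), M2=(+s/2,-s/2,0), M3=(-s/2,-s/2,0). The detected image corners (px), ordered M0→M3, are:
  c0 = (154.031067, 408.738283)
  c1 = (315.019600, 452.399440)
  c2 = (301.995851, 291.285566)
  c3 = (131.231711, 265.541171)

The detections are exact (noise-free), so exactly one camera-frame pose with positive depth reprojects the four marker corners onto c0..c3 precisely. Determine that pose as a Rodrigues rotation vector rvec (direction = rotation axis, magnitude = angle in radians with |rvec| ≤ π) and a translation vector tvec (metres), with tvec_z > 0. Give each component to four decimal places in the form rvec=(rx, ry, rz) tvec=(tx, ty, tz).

rvec=(0.3027, 0.5847, 0.0426) tvec=(-0.1273, 0.1496, 0.9302)

Intrinsics K: fx=865.8, fy=666.0, cx=338.8, cy=249.0
Marker side s = 0.233 m; corners in marker frame (Z=0):
  M0 = (-0.1165, +0.1165, 0)
  M1 = (+0.1165, +0.1165, 0)
  M2 = (+0.1165, -0.1165, 0)
  M3 = (-0.1165, -0.1165, 0)
Detected image corners:
  c0 = (154.031067, 408.738283) px
  c1 = (315.019600, 452.399440) px
  c2 = (301.995851, 291.285566) px
  c3 = (131.231711, 265.541171) px
Planar DLT: solve 8×8 A·h = b for H (H[2,2]=1):
  H  [+580.92787 +149.39918 +220.32062]
  H  [-54.29025 +762.20163 +356.11841]
  H  [-0.57728 +0.31527 +1.00000]
B = K⁻¹H; ‖b₁‖=1.075022, ‖b₂‖=1.075022; λ = 2/(‖b₁‖+‖b₂‖) = 0.930213, sign → tz>0 ⇒ λ=+0.930213
r₁ = λ·B[:,0] = (+0.83428,+0.12494,-0.53700); r₂ = λ·B[:,1] = (+0.04575,+0.95494,+0.29327)
r₃ = r₁×r₂ = (+0.54944,-0.26924,+0.79097); SVD([r₁ r₂ r₃]) → R = UVᵀ:
  R  [+0.83428 +0.04575 +0.54944]
  R  [+0.12494 +0.95494 -0.26924]
  R  [-0.53700 +0.29327 +0.79097]
t = (-0.12729, +0.14961, +0.93021) m
tr R = 2.580185; θ = arccos((tr R − 1)/2) = 0.659836 rad = 37.806°
axis k = ((R−Rᵀ)₃₂, (R−Rᵀ)₁₃, (R−Rᵀ)₂₁) / (2 sinθ) = (+0.458821, +0.886178, +0.064590)
rvec = θ·k = (+0.302747, +0.584732, +0.042619)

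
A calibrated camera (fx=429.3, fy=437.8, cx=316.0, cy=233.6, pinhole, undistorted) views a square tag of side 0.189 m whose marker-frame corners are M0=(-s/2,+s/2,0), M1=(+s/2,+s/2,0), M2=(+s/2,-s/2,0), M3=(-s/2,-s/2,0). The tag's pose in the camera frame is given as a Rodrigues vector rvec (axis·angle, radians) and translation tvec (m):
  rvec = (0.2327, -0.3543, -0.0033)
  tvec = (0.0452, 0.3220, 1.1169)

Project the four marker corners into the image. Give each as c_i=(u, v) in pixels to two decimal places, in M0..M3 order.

c0=(297.76, 399.13) c1=(363.79, 386.86) c2=(368.29, 321.27) c3=(299.88, 330.03)

Intrinsics K: fx=429.3, fy=437.8, cx=316.0, cy=233.6
Marker side s = 0.189 m; corners in marker frame (Z=0):
  M0 = (-0.0945, +0.0945, 0)
  M1 = (+0.0945, +0.0945, 0)
  M2 = (+0.0945, -0.0945, 0)
  M3 = (-0.0945, -0.0945, 0)
rvec = (0.2327, -0.3543, -0.0033), |rvec| = θ = 0.42390 rad = 24.288°
Rodrigues: sinθ=0.41132, 1−cosθ=0.08851; R = I + sinθ·[k]× + (1−cosθ)·[k]×²:
    [+0.93816 -0.03741 -0.34416]
    [-0.04381 +0.97332 -0.22522]
    [+0.34341 +0.22637 +0.91150]
t = (0.0452, 0.3220, 1.1169) m
M0: Pc = R·M0+t = (-0.04699, +0.41812, +1.10584); u = 429.3·(-0.04699)/1.10584 + 316.0 = 297.7573, v = 437.8·(+0.41812)/1.10584 + 233.6 = 399.1326
M1: Pc = R·M1+t = (+0.13032, +0.40984, +1.17074); u = 429.3·(+0.13032)/1.17074 + 316.0 = 363.7876, v = 437.8·(+0.40984)/1.17074 + 233.6 = 386.8594
M2: Pc = R·M2+t = (+0.13739, +0.22588, +1.12796); u = 429.3·(+0.13739)/1.12796 + 316.0 = 368.2910, v = 437.8·(+0.22588)/1.12796 + 233.6 = 321.2721
M3: Pc = R·M3+t = (-0.03992, +0.23416, +1.06306); u = 429.3·(-0.03992)/1.06306 + 316.0 = 299.8782, v = 437.8·(+0.23416)/1.06306 + 233.6 = 330.0349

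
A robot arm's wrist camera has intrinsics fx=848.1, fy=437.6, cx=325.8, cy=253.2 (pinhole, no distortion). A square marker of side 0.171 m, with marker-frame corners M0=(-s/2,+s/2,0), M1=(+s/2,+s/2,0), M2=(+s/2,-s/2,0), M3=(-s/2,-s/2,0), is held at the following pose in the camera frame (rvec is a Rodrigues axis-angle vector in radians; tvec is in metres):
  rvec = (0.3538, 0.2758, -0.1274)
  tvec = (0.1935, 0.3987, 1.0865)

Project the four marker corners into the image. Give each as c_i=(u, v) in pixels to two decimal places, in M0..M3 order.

Intrinsics K: fx=848.1, fy=437.6, cx=325.8, cy=253.2
Marker side s = 0.171 m; corners in marker frame (Z=0):
  M0 = (-0.0855, +0.0855, 0)
  M1 = (+0.0855, +0.0855, 0)
  M2 = (+0.0855, -0.0855, 0)
  M3 = (-0.0855, -0.0855, 0)
rvec = (0.3538, 0.2758, -0.1274), |rvec| = θ = 0.46634 rad = 26.719°
Rodrigues: sinθ=0.44962, 1−cosθ=0.10678; R = I + sinθ·[k]× + (1−cosθ)·[k]×²:
    [+0.95468 +0.17074 +0.24378]
    [-0.07492 +0.93057 -0.35837]
    [-0.28804 +0.32386 +0.90119]
t = (0.1935, 0.3987, 1.0865) m
M0: Pc = R·M0+t = (+0.12647, +0.48467, +1.13882); u = 848.1·(+0.12647)/1.13882 + 325.8 = 419.9871, v = 437.6·(+0.48467)/1.13882 + 253.2 = 439.4381
M1: Pc = R·M1+t = (+0.28972, +0.47186, +1.08956); u = 848.1·(+0.28972)/1.08956 + 325.8 = 551.3170, v = 437.6·(+0.47186)/1.08956 + 253.2 = 442.7119
M2: Pc = R·M2+t = (+0.26053, +0.31273, +1.03418); u = 848.1·(+0.26053)/1.03418 + 325.8 = 539.4498, v = 437.6·(+0.31273)/1.03418 + 253.2 = 385.5277
M3: Pc = R·M3+t = (+0.09728, +0.32554, +1.08344); u = 848.1·(+0.09728)/1.08344 + 325.8 = 401.9464, v = 437.6·(+0.32554)/1.08344 + 253.2 = 384.6863

c0=(419.99, 439.44) c1=(551.32, 442.71) c2=(539.45, 385.53) c3=(401.95, 384.69)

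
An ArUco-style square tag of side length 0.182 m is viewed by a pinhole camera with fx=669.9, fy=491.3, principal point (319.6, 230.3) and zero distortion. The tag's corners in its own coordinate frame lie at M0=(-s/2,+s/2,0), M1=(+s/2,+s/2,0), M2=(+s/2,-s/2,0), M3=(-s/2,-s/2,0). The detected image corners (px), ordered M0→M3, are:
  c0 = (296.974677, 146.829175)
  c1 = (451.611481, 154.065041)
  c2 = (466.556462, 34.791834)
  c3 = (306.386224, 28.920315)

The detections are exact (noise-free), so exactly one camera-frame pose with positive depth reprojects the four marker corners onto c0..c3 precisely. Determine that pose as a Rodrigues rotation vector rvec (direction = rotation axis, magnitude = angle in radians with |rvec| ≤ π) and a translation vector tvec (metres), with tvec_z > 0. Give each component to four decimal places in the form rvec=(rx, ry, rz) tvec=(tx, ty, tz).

rvec=(0.1439, 0.0623, 0.0690) tvec=(0.0696, -0.2181, 0.7755)

Intrinsics K: fx=669.9, fy=491.3, cx=319.6, cy=230.3
Marker side s = 0.182 m; corners in marker frame (Z=0):
  M0 = (-0.0910, +0.0910, 0)
  M1 = (+0.0910, +0.0910, 0)
  M2 = (+0.0910, -0.0910, 0)
  M3 = (-0.0910, -0.0910, 0)
Detected image corners:
  c0 = (296.974677, 146.829175) px
  c1 = (451.611481, 154.065041) px
  c2 = (466.556462, 34.791834) px
  c3 = (306.386224, 28.920315) px
Planar DLT: solve 8×8 A·h = b for H (H[2,2]=1):
  H  [+836.60965 +4.49623 +379.75142]
  H  [+29.36703 +668.66164 +92.14119]
  H  [-0.07357 +0.18746 +1.00000]
B = K⁻¹H; ‖b₁‖=1.289514, ‖b₂‖=1.289514; λ = 2/(‖b₁‖+‖b₂‖) = 0.775486, sign → tz>0 ⇒ λ=+0.775486
r₁ = λ·B[:,0] = (+0.99569,+0.07310,-0.05705); r₂ = λ·B[:,1] = (-0.06415,+0.98729,+0.14538)
r₃ = r₁×r₂ = (+0.06696,-0.14109,+0.98773); SVD([r₁ r₂ r₃]) → R = UVᵀ:
  R  [+0.99569 -0.06415 +0.06696]
  R  [+0.07310 +0.98729 -0.14109]
  R  [-0.05705 +0.14538 +0.98773]
t = (+0.06963, -0.21807, +0.77549) m
tr R = 2.970716; θ = arccos((tr R − 1)/2) = 0.171335 rad = 9.817°
axis k = ((R−Rᵀ)₃₂, (R−Rᵀ)₁₃, (R−Rᵀ)₂₁) / (2 sinθ) = (+0.840083, +0.363670, +0.402498)
rvec = θ·k = (+0.143936, +0.062309, +0.068962)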